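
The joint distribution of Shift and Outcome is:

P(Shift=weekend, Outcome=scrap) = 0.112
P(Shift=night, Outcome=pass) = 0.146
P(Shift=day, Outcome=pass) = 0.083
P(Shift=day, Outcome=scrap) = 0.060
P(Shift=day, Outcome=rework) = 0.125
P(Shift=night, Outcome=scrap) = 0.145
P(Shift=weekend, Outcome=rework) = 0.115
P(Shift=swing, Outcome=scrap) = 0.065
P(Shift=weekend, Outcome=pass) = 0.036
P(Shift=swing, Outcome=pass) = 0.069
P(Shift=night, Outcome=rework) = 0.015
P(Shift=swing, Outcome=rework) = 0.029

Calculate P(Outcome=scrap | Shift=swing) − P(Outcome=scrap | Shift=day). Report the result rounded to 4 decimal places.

P(Shift=swing) = 0.069 + 0.029 + 0.065 = 0.163; P(Outcome=scrap | Shift=swing) = 0.065/0.163 = 0.39877.
P(Shift=day) = 0.083 + 0.125 + 0.060 = 0.268; P(Outcome=scrap | Shift=day) = 0.060/0.268 = 0.22388.
Difference = 0.1749.

0.1749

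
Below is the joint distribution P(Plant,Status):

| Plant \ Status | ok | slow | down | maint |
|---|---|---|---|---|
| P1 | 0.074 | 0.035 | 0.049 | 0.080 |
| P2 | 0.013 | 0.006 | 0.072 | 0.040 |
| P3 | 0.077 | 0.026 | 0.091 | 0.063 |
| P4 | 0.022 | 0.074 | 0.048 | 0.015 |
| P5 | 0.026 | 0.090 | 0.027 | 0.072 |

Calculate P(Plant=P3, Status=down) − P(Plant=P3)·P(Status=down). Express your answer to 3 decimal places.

P(Plant=P3) = 0.077 + 0.026 + 0.091 + 0.063 = 0.257.
P(Status=down) = 0.049 + 0.072 + 0.091 + 0.048 + 0.027 = 0.287.
P(Plant=P3, Status=down) − P(Plant=P3)P(Status=down) = 0.091 − 0.257×0.287 = 0.017.

0.017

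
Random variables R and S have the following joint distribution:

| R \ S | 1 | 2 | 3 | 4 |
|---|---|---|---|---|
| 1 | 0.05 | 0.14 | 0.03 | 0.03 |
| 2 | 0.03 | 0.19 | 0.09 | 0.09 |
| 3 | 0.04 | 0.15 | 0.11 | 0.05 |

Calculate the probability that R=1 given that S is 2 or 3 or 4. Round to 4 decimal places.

0.2273

P(S=2) = 0.14 + 0.19 + 0.15 = 0.48.
P(S=3) = 0.03 + 0.09 + 0.11 = 0.23.
P(S=4) = 0.03 + 0.09 + 0.05 = 0.17.
P(S ∈ {2, 3, 4}) = 0.48 + 0.23 + 0.17 = 0.88; P(R=1, S ∈ {2, 3, 4}) = 0.14 + 0.03 + 0.03 = 0.20.
P(R=1 | S ∈ {2, 3, 4}) = 0.20/0.88 = 0.2273.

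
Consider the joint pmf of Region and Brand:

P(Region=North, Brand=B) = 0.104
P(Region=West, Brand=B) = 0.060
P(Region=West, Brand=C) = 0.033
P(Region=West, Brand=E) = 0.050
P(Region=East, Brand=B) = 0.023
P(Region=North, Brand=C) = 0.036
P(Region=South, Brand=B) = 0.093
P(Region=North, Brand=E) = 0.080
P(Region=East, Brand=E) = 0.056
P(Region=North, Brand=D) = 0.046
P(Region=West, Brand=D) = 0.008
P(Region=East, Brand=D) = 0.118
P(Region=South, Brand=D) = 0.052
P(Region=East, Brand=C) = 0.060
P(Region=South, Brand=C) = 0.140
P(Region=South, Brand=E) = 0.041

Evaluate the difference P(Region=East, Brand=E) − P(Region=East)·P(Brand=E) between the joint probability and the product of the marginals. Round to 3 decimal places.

-0.002

P(Region=East) = 0.023 + 0.060 + 0.118 + 0.056 = 0.257.
P(Brand=E) = 0.080 + 0.041 + 0.056 + 0.050 = 0.227.
P(Region=East, Brand=E) − P(Region=East)P(Brand=E) = 0.056 − 0.257×0.227 = -0.002.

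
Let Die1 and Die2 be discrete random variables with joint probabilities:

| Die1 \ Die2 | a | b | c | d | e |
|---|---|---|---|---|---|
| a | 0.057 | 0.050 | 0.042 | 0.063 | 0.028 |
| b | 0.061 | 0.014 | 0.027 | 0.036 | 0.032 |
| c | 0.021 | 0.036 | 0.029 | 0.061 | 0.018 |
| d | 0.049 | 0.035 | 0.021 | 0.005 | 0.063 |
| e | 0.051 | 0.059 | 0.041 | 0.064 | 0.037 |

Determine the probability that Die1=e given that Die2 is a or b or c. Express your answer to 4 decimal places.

0.2546

P(Die2=a) = 0.057 + 0.061 + 0.021 + 0.049 + 0.051 = 0.239.
P(Die2=b) = 0.050 + 0.014 + 0.036 + 0.035 + 0.059 = 0.194.
P(Die2=c) = 0.042 + 0.027 + 0.029 + 0.021 + 0.041 = 0.160.
P(Die2 ∈ {a, b, c}) = 0.239 + 0.194 + 0.160 = 0.593; P(Die1=e, Die2 ∈ {a, b, c}) = 0.051 + 0.059 + 0.041 = 0.151.
P(Die1=e | Die2 ∈ {a, b, c}) = 0.151/0.593 = 0.2546.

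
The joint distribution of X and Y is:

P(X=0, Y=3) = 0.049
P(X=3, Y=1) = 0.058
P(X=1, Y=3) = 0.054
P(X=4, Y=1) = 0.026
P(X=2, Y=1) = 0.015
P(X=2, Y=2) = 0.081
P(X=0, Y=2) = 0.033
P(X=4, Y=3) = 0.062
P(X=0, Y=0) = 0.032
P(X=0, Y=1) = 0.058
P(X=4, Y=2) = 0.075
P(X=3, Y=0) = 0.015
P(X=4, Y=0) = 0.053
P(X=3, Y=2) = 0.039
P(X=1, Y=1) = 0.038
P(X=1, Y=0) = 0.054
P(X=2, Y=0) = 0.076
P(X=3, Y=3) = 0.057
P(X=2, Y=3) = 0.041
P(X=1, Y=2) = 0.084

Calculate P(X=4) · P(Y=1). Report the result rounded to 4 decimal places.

0.0421

P(X=4) = 0.053 + 0.026 + 0.075 + 0.062 = 0.216.
P(Y=1) = 0.058 + 0.038 + 0.015 + 0.058 + 0.026 = 0.195.
Product: 0.216 × 0.195 = 0.0421.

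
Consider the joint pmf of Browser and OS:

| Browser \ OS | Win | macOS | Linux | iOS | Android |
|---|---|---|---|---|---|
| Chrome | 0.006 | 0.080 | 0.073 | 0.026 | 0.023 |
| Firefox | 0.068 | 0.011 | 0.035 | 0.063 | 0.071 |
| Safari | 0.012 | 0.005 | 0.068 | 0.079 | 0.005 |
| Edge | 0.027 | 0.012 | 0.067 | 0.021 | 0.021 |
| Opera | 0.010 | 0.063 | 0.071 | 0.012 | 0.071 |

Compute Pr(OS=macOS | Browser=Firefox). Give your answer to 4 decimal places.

P(Browser=Firefox) = 0.068 + 0.011 + 0.035 + 0.063 + 0.071 = 0.248.
P(OS=macOS | Browser=Firefox) = 0.011/0.248 = 0.0444.

0.0444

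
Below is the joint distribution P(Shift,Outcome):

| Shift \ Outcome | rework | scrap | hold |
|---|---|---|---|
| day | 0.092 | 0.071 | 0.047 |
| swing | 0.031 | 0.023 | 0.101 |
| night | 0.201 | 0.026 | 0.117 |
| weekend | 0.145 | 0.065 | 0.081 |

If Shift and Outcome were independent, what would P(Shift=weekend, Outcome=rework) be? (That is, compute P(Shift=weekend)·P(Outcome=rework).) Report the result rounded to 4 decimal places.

0.1365

P(Shift=weekend) = 0.145 + 0.065 + 0.081 = 0.291.
P(Outcome=rework) = 0.092 + 0.031 + 0.201 + 0.145 = 0.469.
Product: 0.291 × 0.469 = 0.1365.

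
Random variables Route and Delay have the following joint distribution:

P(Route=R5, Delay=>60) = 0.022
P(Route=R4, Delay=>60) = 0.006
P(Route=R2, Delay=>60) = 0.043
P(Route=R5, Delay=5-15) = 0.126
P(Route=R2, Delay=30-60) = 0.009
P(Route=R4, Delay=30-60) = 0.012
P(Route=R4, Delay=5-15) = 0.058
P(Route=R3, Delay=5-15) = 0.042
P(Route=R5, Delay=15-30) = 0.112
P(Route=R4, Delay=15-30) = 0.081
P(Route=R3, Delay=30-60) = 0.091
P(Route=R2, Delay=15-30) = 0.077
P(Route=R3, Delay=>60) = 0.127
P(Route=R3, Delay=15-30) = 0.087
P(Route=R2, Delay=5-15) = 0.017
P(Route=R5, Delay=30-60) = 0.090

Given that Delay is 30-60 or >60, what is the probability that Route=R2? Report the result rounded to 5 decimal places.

P(Delay=30-60) = 0.009 + 0.091 + 0.012 + 0.090 = 0.202.
P(Delay=>60) = 0.043 + 0.127 + 0.006 + 0.022 = 0.198.
P(Delay ∈ {30-60, >60}) = 0.202 + 0.198 = 0.400; P(Route=R2, Delay ∈ {30-60, >60}) = 0.009 + 0.043 = 0.052.
P(Route=R2 | Delay ∈ {30-60, >60}) = 0.052/0.400 = 0.13000.

0.13000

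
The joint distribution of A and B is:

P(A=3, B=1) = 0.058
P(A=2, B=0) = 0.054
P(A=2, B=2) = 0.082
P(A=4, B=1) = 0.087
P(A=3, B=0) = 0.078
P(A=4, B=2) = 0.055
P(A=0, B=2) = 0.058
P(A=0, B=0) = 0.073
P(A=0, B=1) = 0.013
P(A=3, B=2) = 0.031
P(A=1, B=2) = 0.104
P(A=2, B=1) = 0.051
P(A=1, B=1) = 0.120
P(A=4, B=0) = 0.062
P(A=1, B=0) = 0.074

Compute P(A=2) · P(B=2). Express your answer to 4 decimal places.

0.0617

P(A=2) = 0.054 + 0.051 + 0.082 = 0.187.
P(B=2) = 0.058 + 0.104 + 0.082 + 0.031 + 0.055 = 0.330.
Product: 0.187 × 0.330 = 0.0617.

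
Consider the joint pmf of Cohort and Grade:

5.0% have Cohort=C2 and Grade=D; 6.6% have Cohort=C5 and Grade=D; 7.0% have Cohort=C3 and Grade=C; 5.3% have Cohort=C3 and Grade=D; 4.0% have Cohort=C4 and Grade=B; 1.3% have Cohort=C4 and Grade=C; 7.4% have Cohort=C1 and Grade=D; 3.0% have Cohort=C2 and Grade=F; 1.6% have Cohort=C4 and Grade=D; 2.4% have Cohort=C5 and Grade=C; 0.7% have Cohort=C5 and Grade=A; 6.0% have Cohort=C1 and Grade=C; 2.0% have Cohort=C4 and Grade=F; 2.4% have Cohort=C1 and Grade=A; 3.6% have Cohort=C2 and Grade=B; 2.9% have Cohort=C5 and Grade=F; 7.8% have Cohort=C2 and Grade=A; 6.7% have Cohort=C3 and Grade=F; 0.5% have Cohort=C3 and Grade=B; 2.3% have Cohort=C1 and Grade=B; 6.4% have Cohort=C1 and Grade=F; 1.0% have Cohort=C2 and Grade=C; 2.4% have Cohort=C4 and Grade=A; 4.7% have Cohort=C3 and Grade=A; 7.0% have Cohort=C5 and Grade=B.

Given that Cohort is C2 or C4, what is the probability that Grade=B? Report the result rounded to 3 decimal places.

P(Cohort=C2) = 0.078 + 0.036 + 0.010 + 0.050 + 0.030 = 0.204.
P(Cohort=C4) = 0.024 + 0.040 + 0.013 + 0.016 + 0.020 = 0.113.
P(Cohort ∈ {C2, C4}) = 0.204 + 0.113 = 0.317; P(Grade=B, Cohort ∈ {C2, C4}) = 0.036 + 0.040 = 0.076.
P(Grade=B | Cohort ∈ {C2, C4}) = 0.076/0.317 = 0.240.

0.240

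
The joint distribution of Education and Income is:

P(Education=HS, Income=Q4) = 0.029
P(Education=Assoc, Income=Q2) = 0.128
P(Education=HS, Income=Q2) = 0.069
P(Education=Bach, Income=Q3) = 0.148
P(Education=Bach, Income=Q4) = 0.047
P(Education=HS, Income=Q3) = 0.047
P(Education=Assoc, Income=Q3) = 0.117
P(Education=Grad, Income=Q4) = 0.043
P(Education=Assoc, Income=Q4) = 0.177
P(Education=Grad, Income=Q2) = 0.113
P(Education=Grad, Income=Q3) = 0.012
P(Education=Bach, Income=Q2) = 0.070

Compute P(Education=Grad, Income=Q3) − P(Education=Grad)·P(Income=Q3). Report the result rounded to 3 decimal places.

-0.042

P(Education=Grad) = 0.113 + 0.012 + 0.043 = 0.168.
P(Income=Q3) = 0.047 + 0.117 + 0.148 + 0.012 = 0.324.
P(Education=Grad, Income=Q3) − P(Education=Grad)P(Income=Q3) = 0.012 − 0.168×0.324 = -0.042.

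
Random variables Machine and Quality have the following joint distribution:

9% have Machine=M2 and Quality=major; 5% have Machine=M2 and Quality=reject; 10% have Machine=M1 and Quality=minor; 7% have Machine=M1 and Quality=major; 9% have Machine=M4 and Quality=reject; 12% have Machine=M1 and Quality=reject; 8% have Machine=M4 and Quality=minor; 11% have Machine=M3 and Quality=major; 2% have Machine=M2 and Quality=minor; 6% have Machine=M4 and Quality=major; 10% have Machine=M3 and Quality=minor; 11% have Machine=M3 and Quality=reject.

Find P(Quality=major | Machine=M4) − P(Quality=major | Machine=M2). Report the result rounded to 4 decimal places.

-0.3016

P(Machine=M4) = 0.08 + 0.06 + 0.09 = 0.23; P(Quality=major | Machine=M4) = 0.06/0.23 = 0.26087.
P(Machine=M2) = 0.02 + 0.09 + 0.05 = 0.16; P(Quality=major | Machine=M2) = 0.09/0.16 = 0.56250.
Difference = -0.3016.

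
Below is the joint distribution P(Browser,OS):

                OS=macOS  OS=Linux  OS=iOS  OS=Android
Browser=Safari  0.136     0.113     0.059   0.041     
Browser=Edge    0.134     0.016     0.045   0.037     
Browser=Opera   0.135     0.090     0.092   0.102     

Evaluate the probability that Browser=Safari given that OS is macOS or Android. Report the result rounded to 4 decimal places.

P(OS=macOS) = 0.136 + 0.134 + 0.135 = 0.405.
P(OS=Android) = 0.041 + 0.037 + 0.102 = 0.180.
P(OS ∈ {macOS, Android}) = 0.405 + 0.180 = 0.585; P(Browser=Safari, OS ∈ {macOS, Android}) = 0.136 + 0.041 = 0.177.
P(Browser=Safari | OS ∈ {macOS, Android}) = 0.177/0.585 = 0.3026.

0.3026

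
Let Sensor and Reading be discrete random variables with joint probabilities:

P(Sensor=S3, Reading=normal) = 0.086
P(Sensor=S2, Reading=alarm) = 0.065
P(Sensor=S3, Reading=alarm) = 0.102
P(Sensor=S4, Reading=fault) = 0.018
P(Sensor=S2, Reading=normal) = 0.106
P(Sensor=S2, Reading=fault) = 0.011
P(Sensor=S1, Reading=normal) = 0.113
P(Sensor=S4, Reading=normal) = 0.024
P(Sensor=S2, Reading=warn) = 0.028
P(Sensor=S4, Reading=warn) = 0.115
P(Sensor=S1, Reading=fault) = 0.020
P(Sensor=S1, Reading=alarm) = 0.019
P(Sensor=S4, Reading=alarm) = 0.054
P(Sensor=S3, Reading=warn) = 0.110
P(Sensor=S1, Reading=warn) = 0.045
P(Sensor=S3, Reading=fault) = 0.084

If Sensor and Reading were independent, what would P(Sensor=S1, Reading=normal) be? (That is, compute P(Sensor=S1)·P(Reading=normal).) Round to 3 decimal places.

0.065

P(Sensor=S1) = 0.113 + 0.045 + 0.019 + 0.020 = 0.197.
P(Reading=normal) = 0.113 + 0.106 + 0.086 + 0.024 = 0.329.
Product: 0.197 × 0.329 = 0.065.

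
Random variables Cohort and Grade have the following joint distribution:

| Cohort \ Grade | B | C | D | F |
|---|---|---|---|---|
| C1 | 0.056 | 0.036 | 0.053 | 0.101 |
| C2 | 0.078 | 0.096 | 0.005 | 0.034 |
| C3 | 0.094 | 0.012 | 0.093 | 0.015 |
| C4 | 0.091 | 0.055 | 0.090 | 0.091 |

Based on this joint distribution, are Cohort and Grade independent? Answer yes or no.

P(Cohort=C2) = 0.213 and P(Grade=C) = 0.199, so their product is 0.04239, but P(Cohort=C2, Grade=C) = 0.096. Since these differ, Cohort and Grade are not independent.

no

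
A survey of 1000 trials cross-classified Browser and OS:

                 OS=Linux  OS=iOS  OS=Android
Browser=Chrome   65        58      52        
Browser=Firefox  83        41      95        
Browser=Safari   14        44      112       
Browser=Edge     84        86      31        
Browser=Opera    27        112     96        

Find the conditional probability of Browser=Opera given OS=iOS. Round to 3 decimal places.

Total with OS=iOS: 58 + 41 + 44 + 86 + 112 = 341.
P(Browser=Opera | OS=iOS) = 112/341 = 0.328.

0.328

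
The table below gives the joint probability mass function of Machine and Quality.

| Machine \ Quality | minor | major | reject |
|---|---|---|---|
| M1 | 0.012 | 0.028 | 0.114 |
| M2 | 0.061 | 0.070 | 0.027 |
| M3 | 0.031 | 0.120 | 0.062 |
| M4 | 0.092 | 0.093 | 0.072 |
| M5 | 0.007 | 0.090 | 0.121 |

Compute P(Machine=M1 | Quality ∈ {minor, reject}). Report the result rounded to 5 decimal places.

0.21035

P(Quality=minor) = 0.012 + 0.061 + 0.031 + 0.092 + 0.007 = 0.203.
P(Quality=reject) = 0.114 + 0.027 + 0.062 + 0.072 + 0.121 = 0.396.
P(Quality ∈ {minor, reject}) = 0.203 + 0.396 = 0.599; P(Machine=M1, Quality ∈ {minor, reject}) = 0.012 + 0.114 = 0.126.
P(Machine=M1 | Quality ∈ {minor, reject}) = 0.126/0.599 = 0.21035.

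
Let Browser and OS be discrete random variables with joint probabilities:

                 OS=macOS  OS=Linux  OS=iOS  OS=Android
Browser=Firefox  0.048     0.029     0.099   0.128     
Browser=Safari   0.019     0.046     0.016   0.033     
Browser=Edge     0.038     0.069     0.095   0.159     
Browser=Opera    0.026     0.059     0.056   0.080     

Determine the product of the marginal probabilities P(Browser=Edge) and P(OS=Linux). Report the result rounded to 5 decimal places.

P(Browser=Edge) = 0.038 + 0.069 + 0.095 + 0.159 = 0.361.
P(OS=Linux) = 0.029 + 0.046 + 0.069 + 0.059 = 0.203.
Product: 0.361 × 0.203 = 0.07328.

0.07328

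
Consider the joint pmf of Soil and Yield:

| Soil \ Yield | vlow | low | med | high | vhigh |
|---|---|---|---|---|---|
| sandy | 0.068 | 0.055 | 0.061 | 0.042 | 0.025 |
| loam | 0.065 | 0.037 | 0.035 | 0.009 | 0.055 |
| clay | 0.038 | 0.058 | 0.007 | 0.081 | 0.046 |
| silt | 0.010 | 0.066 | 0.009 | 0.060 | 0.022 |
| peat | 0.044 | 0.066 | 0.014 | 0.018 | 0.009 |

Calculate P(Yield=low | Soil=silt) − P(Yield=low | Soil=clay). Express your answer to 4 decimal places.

0.1430

P(Soil=silt) = 0.010 + 0.066 + 0.009 + 0.060 + 0.022 = 0.167; P(Yield=low | Soil=silt) = 0.066/0.167 = 0.39521.
P(Soil=clay) = 0.038 + 0.058 + 0.007 + 0.081 + 0.046 = 0.230; P(Yield=low | Soil=clay) = 0.058/0.230 = 0.25217.
Difference = 0.1430.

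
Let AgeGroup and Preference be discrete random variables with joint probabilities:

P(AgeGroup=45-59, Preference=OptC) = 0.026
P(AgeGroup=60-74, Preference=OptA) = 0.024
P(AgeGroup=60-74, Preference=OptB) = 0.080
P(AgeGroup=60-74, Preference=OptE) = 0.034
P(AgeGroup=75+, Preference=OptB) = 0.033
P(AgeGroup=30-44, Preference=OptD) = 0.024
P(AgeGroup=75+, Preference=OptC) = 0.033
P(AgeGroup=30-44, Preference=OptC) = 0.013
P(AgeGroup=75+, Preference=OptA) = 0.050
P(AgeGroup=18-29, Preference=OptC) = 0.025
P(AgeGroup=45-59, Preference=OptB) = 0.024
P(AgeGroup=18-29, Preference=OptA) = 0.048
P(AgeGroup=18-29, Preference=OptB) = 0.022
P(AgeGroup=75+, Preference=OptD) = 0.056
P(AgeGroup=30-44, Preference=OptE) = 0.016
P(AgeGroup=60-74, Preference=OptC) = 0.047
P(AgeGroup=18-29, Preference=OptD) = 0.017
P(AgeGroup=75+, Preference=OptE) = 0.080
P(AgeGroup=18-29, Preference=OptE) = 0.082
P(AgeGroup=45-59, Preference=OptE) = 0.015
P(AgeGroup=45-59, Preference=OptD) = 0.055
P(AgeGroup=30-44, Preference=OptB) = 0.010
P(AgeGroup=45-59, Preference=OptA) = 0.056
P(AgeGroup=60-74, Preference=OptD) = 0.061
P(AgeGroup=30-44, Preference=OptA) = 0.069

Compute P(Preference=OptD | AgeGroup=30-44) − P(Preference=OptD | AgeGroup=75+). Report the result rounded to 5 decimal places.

P(AgeGroup=30-44) = 0.069 + 0.010 + 0.013 + 0.024 + 0.016 = 0.132; P(Preference=OptD | AgeGroup=30-44) = 0.024/0.132 = 0.181818.
P(AgeGroup=75+) = 0.050 + 0.033 + 0.033 + 0.056 + 0.080 = 0.252; P(Preference=OptD | AgeGroup=75+) = 0.056/0.252 = 0.222222.
Difference = -0.04040.

-0.04040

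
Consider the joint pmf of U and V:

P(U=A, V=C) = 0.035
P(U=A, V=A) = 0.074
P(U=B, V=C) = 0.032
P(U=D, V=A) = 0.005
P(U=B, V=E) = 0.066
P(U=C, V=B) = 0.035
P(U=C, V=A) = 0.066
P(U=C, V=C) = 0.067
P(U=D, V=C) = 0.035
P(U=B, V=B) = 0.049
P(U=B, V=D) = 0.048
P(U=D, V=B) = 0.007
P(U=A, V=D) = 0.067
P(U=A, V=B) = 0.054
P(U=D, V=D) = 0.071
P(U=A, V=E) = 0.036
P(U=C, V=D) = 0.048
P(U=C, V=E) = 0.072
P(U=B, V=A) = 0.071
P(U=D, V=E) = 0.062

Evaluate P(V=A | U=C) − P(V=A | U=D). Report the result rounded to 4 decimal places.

P(U=C) = 0.066 + 0.035 + 0.067 + 0.048 + 0.072 = 0.288; P(V=A | U=C) = 0.066/0.288 = 0.22917.
P(U=D) = 0.005 + 0.007 + 0.035 + 0.071 + 0.062 = 0.180; P(V=A | U=D) = 0.005/0.180 = 0.02778.
Difference = 0.2014.

0.2014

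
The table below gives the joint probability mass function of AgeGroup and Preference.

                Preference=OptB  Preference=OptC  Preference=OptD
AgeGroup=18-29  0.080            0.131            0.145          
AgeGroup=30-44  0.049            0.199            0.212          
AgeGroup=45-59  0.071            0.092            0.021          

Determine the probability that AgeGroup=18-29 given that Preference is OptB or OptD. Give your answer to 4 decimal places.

P(Preference=OptB) = 0.080 + 0.049 + 0.071 = 0.200.
P(Preference=OptD) = 0.145 + 0.212 + 0.021 = 0.378.
P(Preference ∈ {OptB, OptD}) = 0.200 + 0.378 = 0.578; P(AgeGroup=18-29, Preference ∈ {OptB, OptD}) = 0.080 + 0.145 = 0.225.
P(AgeGroup=18-29 | Preference ∈ {OptB, OptD}) = 0.225/0.578 = 0.3893.

0.3893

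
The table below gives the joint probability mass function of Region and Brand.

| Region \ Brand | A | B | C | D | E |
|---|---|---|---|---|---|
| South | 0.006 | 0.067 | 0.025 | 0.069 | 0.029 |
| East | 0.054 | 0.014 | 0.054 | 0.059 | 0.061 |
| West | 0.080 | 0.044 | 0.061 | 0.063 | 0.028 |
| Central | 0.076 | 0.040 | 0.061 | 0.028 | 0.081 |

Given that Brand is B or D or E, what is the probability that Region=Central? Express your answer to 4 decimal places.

0.2556

P(Brand=B) = 0.067 + 0.014 + 0.044 + 0.040 = 0.165.
P(Brand=D) = 0.069 + 0.059 + 0.063 + 0.028 = 0.219.
P(Brand=E) = 0.029 + 0.061 + 0.028 + 0.081 = 0.199.
P(Brand ∈ {B, D, E}) = 0.165 + 0.219 + 0.199 = 0.583; P(Region=Central, Brand ∈ {B, D, E}) = 0.040 + 0.028 + 0.081 = 0.149.
P(Region=Central | Brand ∈ {B, D, E}) = 0.149/0.583 = 0.2556.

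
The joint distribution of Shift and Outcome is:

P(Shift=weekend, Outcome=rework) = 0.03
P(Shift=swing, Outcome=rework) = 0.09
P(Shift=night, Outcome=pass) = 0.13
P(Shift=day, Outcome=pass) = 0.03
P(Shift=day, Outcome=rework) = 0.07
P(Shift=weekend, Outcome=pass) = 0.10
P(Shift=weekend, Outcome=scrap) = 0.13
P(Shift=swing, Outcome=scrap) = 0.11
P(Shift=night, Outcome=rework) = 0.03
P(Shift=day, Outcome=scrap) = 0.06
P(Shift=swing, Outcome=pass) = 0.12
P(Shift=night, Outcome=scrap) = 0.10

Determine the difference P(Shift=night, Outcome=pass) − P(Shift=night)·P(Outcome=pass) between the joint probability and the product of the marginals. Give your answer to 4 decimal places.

P(Shift=night) = 0.13 + 0.03 + 0.10 = 0.26.
P(Outcome=pass) = 0.03 + 0.12 + 0.13 + 0.10 = 0.38.
P(Shift=night, Outcome=pass) − P(Shift=night)P(Outcome=pass) = 0.13 − 0.26×0.38 = 0.0312.

0.0312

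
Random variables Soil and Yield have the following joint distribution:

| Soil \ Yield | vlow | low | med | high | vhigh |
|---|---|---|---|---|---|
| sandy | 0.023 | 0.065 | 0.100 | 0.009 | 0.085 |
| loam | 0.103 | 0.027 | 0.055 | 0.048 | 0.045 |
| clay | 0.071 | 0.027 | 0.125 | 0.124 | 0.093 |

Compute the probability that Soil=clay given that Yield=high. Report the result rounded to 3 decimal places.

0.685

P(Yield=high) = 0.009 + 0.048 + 0.124 = 0.181.
P(Soil=clay | Yield=high) = 0.124/0.181 = 0.685.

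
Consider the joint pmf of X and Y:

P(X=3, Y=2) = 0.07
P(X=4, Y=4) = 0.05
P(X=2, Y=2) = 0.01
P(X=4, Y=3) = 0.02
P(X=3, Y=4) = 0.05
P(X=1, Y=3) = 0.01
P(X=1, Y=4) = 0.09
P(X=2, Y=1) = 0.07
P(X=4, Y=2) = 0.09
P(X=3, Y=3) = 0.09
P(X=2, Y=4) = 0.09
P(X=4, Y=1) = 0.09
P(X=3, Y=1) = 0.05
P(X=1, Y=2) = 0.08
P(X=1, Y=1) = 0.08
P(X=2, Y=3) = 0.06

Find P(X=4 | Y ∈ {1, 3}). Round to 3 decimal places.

P(Y=1) = 0.08 + 0.07 + 0.05 + 0.09 = 0.29.
P(Y=3) = 0.01 + 0.06 + 0.09 + 0.02 = 0.18.
P(Y ∈ {1, 3}) = 0.29 + 0.18 = 0.47; P(X=4, Y ∈ {1, 3}) = 0.09 + 0.02 = 0.11.
P(X=4 | Y ∈ {1, 3}) = 0.11/0.47 = 0.234.

0.234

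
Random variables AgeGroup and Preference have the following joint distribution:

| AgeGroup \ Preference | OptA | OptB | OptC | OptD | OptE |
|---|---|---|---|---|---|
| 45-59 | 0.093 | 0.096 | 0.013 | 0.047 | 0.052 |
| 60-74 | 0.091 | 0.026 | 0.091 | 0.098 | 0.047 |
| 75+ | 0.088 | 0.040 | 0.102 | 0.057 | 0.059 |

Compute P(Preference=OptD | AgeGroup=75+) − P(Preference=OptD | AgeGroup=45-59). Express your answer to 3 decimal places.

P(AgeGroup=75+) = 0.088 + 0.040 + 0.102 + 0.057 + 0.059 = 0.346; P(Preference=OptD | AgeGroup=75+) = 0.057/0.346 = 0.1647.
P(AgeGroup=45-59) = 0.093 + 0.096 + 0.013 + 0.047 + 0.052 = 0.301; P(Preference=OptD | AgeGroup=45-59) = 0.047/0.301 = 0.1561.
Difference = 0.009.

0.009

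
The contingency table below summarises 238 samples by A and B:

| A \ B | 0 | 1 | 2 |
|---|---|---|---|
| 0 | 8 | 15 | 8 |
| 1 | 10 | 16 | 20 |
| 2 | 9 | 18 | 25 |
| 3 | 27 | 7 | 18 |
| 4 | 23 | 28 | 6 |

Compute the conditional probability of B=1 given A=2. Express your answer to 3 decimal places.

0.346

Total with A=2: 9 + 18 + 25 = 52.
P(B=1 | A=2) = 18/52 = 0.346.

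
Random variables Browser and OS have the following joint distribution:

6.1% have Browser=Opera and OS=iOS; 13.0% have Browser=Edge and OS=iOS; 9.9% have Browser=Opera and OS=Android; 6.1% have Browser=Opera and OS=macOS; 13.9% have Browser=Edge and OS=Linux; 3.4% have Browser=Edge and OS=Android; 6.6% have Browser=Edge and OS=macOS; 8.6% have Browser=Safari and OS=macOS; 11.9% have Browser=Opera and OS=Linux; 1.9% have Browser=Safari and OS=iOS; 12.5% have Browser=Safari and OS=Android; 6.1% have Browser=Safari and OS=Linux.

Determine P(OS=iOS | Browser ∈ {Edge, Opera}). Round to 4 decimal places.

P(Browser=Edge) = 0.066 + 0.139 + 0.130 + 0.034 = 0.369.
P(Browser=Opera) = 0.061 + 0.119 + 0.061 + 0.099 = 0.340.
P(Browser ∈ {Edge, Opera}) = 0.369 + 0.340 = 0.709; P(OS=iOS, Browser ∈ {Edge, Opera}) = 0.130 + 0.061 = 0.191.
P(OS=iOS | Browser ∈ {Edge, Opera}) = 0.191/0.709 = 0.2694.

0.2694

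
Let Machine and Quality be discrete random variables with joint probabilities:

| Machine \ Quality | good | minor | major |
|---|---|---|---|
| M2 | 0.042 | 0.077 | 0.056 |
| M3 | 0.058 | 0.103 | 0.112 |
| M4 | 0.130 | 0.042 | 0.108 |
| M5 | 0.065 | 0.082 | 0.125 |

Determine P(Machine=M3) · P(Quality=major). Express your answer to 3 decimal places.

P(Machine=M3) = 0.058 + 0.103 + 0.112 = 0.273.
P(Quality=major) = 0.056 + 0.112 + 0.108 + 0.125 = 0.401.
Product: 0.273 × 0.401 = 0.109.

0.109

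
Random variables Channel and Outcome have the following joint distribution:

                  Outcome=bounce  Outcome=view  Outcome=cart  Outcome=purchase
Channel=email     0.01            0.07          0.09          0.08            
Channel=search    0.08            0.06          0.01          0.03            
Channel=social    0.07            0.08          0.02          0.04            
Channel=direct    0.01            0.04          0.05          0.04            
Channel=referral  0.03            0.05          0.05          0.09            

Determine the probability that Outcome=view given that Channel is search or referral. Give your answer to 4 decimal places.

0.2750

P(Channel=search) = 0.08 + 0.06 + 0.01 + 0.03 = 0.18.
P(Channel=referral) = 0.03 + 0.05 + 0.05 + 0.09 = 0.22.
P(Channel ∈ {search, referral}) = 0.18 + 0.22 = 0.40; P(Outcome=view, Channel ∈ {search, referral}) = 0.06 + 0.05 = 0.11.
P(Outcome=view | Channel ∈ {search, referral}) = 0.11/0.40 = 0.2750.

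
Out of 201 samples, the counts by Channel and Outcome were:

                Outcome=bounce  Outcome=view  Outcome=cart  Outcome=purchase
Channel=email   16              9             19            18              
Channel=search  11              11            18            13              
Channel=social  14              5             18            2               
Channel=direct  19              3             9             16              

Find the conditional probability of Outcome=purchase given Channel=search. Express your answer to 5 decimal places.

0.24528

Total with Channel=search: 11 + 11 + 18 + 13 = 53.
P(Outcome=purchase | Channel=search) = 13/53 = 0.24528.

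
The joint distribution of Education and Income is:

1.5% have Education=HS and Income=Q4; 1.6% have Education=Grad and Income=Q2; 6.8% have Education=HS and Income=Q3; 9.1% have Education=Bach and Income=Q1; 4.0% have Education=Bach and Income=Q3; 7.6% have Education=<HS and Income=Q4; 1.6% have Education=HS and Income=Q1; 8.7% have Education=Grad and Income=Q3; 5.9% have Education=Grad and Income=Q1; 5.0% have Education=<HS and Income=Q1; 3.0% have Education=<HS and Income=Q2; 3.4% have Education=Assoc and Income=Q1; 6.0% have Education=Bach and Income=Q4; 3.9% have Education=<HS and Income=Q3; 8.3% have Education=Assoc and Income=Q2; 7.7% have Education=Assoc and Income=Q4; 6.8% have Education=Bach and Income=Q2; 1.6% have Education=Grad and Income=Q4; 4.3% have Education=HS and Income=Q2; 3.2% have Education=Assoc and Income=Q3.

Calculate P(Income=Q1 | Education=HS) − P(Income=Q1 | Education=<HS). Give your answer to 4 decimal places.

P(Education=HS) = 0.016 + 0.043 + 0.068 + 0.015 = 0.142; P(Income=Q1 | Education=HS) = 0.016/0.142 = 0.11268.
P(Education=<HS) = 0.050 + 0.030 + 0.039 + 0.076 = 0.195; P(Income=Q1 | Education=<HS) = 0.050/0.195 = 0.25641.
Difference = -0.1437.

-0.1437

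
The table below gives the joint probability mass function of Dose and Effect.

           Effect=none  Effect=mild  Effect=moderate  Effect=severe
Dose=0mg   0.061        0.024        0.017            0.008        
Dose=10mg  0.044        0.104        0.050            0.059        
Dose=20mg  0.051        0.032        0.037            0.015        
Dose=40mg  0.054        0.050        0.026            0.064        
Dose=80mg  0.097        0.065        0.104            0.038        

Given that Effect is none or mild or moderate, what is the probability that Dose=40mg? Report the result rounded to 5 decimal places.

P(Effect=none) = 0.061 + 0.044 + 0.051 + 0.054 + 0.097 = 0.307.
P(Effect=mild) = 0.024 + 0.104 + 0.032 + 0.050 + 0.065 = 0.275.
P(Effect=moderate) = 0.017 + 0.050 + 0.037 + 0.026 + 0.104 = 0.234.
P(Effect ∈ {none, mild, moderate}) = 0.307 + 0.275 + 0.234 = 0.816; P(Dose=40mg, Effect ∈ {none, mild, moderate}) = 0.054 + 0.050 + 0.026 = 0.130.
P(Dose=40mg | Effect ∈ {none, mild, moderate}) = 0.130/0.816 = 0.15931.

0.15931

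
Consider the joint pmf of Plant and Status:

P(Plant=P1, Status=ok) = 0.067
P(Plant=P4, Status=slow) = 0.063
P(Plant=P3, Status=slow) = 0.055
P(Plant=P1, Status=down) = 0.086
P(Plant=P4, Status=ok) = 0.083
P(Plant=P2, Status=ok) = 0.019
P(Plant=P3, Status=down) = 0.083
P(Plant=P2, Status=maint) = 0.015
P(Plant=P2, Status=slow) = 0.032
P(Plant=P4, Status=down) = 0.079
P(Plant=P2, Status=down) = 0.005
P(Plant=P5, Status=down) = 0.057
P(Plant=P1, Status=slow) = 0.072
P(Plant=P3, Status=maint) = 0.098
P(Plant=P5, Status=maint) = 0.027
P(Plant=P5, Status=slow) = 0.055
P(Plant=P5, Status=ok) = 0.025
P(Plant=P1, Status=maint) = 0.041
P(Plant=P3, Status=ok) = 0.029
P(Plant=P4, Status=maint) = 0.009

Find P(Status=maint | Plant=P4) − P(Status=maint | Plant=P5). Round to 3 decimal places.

P(Plant=P4) = 0.083 + 0.063 + 0.079 + 0.009 = 0.234; P(Status=maint | Plant=P4) = 0.009/0.234 = 0.0385.
P(Plant=P5) = 0.025 + 0.055 + 0.057 + 0.027 = 0.164; P(Status=maint | Plant=P5) = 0.027/0.164 = 0.1646.
Difference = -0.126.

-0.126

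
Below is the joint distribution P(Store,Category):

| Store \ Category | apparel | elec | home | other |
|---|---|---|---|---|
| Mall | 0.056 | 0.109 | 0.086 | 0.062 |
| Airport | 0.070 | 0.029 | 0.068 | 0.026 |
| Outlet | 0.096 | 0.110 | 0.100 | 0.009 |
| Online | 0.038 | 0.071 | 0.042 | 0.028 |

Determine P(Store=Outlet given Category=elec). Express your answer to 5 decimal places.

0.34483

P(Category=elec) = 0.109 + 0.029 + 0.110 + 0.071 = 0.319.
P(Store=Outlet | Category=elec) = 0.110/0.319 = 0.34483.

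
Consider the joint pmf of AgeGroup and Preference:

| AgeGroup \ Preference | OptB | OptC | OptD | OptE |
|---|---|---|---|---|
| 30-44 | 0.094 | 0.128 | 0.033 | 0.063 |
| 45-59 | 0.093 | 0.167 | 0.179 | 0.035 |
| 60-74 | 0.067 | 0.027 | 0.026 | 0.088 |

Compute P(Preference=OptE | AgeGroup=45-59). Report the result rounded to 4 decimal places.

0.0738

P(AgeGroup=45-59) = 0.093 + 0.167 + 0.179 + 0.035 = 0.474.
P(Preference=OptE | AgeGroup=45-59) = 0.035/0.474 = 0.0738.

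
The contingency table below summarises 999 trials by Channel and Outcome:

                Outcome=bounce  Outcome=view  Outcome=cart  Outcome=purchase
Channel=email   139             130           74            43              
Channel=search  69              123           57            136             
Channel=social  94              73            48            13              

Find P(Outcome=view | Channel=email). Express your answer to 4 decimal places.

Total with Channel=email: 139 + 130 + 74 + 43 = 386.
P(Outcome=view | Channel=email) = 130/386 = 0.3368.

0.3368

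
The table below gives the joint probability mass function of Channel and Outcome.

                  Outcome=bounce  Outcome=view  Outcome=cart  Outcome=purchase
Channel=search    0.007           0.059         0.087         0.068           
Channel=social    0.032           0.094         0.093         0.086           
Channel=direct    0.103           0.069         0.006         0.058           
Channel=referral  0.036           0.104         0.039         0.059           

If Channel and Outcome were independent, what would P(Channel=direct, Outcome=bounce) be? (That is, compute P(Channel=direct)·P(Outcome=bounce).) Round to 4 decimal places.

P(Channel=direct) = 0.103 + 0.069 + 0.006 + 0.058 = 0.236.
P(Outcome=bounce) = 0.007 + 0.032 + 0.103 + 0.036 = 0.178.
Product: 0.236 × 0.178 = 0.0420.

0.0420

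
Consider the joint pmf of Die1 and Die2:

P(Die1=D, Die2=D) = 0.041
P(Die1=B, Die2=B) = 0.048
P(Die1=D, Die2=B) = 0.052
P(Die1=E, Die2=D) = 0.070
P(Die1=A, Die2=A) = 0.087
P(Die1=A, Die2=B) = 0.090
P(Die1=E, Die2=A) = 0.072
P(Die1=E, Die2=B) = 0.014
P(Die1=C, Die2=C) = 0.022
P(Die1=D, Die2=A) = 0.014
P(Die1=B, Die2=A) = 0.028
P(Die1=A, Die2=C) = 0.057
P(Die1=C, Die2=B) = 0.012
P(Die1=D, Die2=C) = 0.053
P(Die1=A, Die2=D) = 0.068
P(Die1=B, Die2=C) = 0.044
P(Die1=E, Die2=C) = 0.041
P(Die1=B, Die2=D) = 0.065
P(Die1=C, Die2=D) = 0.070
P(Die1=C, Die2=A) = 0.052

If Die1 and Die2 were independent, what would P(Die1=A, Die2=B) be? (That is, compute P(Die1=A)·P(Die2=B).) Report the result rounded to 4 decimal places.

P(Die1=A) = 0.087 + 0.090 + 0.057 + 0.068 = 0.302.
P(Die2=B) = 0.090 + 0.048 + 0.012 + 0.052 + 0.014 = 0.216.
Product: 0.302 × 0.216 = 0.0652.

0.0652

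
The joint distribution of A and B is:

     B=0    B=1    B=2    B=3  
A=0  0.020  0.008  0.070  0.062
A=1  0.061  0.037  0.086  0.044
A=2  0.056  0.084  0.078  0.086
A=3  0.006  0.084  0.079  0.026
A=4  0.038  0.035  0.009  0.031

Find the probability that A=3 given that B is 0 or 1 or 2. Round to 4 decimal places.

P(B=0) = 0.020 + 0.061 + 0.056 + 0.006 + 0.038 = 0.181.
P(B=1) = 0.008 + 0.037 + 0.084 + 0.084 + 0.035 = 0.248.
P(B=2) = 0.070 + 0.086 + 0.078 + 0.079 + 0.009 = 0.322.
P(B ∈ {0, 1, 2}) = 0.181 + 0.248 + 0.322 = 0.751; P(A=3, B ∈ {0, 1, 2}) = 0.006 + 0.084 + 0.079 = 0.169.
P(A=3 | B ∈ {0, 1, 2}) = 0.169/0.751 = 0.2250.

0.2250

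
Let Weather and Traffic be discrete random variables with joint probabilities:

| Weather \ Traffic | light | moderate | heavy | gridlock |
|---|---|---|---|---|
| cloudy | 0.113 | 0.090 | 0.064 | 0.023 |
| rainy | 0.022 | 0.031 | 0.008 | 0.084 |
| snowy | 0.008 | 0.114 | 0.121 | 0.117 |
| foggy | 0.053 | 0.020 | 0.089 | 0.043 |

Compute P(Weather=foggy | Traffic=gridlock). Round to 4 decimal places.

P(Traffic=gridlock) = 0.023 + 0.084 + 0.117 + 0.043 = 0.267.
P(Weather=foggy | Traffic=gridlock) = 0.043/0.267 = 0.1610.

0.1610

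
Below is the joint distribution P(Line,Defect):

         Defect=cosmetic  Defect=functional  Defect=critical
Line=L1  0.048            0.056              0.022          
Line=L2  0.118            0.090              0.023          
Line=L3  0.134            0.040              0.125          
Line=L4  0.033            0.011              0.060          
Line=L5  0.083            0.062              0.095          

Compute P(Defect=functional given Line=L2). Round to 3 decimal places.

P(Line=L2) = 0.118 + 0.090 + 0.023 = 0.231.
P(Defect=functional | Line=L2) = 0.090/0.231 = 0.390.

0.390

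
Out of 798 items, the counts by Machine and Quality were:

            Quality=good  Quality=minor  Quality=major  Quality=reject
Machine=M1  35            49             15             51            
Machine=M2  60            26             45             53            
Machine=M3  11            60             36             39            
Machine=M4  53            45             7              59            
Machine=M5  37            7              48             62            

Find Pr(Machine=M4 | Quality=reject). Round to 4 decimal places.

Total with Quality=reject: 51 + 53 + 39 + 59 + 62 = 264.
P(Machine=M4 | Quality=reject) = 59/264 = 0.2235.

0.2235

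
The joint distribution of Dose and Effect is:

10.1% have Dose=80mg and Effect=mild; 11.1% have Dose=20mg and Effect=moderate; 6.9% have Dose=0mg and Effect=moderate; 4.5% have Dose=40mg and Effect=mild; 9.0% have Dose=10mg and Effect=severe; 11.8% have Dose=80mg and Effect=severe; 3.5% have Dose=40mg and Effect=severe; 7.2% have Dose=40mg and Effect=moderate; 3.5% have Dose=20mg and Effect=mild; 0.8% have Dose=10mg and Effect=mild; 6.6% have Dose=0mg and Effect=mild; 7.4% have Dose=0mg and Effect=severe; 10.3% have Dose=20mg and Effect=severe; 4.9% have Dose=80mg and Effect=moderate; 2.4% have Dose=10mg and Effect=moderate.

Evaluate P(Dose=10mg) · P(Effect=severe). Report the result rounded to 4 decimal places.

P(Dose=10mg) = 0.008 + 0.024 + 0.090 = 0.122.
P(Effect=severe) = 0.074 + 0.090 + 0.103 + 0.035 + 0.118 = 0.420.
Product: 0.122 × 0.420 = 0.0512.

0.0512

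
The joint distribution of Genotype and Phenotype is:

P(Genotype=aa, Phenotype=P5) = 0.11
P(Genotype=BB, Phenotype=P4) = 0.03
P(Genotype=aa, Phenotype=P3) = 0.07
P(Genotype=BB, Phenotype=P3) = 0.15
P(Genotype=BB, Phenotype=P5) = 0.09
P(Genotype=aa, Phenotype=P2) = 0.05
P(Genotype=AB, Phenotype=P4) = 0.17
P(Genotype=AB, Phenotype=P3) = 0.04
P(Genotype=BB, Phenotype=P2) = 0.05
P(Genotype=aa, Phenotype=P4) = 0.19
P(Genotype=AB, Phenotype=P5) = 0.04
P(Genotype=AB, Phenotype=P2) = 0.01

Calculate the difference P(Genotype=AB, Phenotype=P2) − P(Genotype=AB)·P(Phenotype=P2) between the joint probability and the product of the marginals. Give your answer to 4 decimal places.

-0.0186

P(Genotype=AB) = 0.01 + 0.04 + 0.17 + 0.04 = 0.26.
P(Phenotype=P2) = 0.05 + 0.01 + 0.05 = 0.11.
P(Genotype=AB, Phenotype=P2) − P(Genotype=AB)P(Phenotype=P2) = 0.01 − 0.26×0.11 = -0.0186.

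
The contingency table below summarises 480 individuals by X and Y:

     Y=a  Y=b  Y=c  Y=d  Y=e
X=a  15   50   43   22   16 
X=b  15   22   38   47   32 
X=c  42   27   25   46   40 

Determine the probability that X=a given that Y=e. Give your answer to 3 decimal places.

0.182

Total with Y=e: 16 + 32 + 40 = 88.
P(X=a | Y=e) = 16/88 = 0.182.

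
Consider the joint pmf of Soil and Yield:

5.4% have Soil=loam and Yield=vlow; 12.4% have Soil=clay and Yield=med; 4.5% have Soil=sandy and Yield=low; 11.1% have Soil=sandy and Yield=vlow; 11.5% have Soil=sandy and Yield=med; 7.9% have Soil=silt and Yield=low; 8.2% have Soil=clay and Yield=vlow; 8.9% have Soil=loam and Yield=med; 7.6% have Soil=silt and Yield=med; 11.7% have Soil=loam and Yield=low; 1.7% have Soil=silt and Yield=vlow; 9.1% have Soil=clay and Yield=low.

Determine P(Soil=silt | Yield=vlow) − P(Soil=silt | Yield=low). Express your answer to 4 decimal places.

-0.1736

P(Yield=vlow) = 0.111 + 0.054 + 0.082 + 0.017 = 0.264; P(Soil=silt | Yield=vlow) = 0.017/0.264 = 0.06439.
P(Yield=low) = 0.045 + 0.117 + 0.091 + 0.079 = 0.332; P(Soil=silt | Yield=low) = 0.079/0.332 = 0.23795.
Difference = -0.1736.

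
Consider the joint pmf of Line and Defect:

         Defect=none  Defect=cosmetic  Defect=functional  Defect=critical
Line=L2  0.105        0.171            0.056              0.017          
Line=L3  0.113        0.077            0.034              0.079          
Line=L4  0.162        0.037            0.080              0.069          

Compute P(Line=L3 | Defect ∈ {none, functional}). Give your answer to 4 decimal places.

P(Defect=none) = 0.105 + 0.113 + 0.162 = 0.380.
P(Defect=functional) = 0.056 + 0.034 + 0.080 = 0.170.
P(Defect ∈ {none, functional}) = 0.380 + 0.170 = 0.550; P(Line=L3, Defect ∈ {none, functional}) = 0.113 + 0.034 = 0.147.
P(Line=L3 | Defect ∈ {none, functional}) = 0.147/0.550 = 0.2673.

0.2673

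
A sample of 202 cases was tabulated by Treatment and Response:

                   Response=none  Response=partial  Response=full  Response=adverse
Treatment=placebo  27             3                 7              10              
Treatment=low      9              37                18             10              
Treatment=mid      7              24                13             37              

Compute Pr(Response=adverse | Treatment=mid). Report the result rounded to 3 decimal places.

0.457

Total with Treatment=mid: 7 + 24 + 13 + 37 = 81.
P(Response=adverse | Treatment=mid) = 37/81 = 0.457.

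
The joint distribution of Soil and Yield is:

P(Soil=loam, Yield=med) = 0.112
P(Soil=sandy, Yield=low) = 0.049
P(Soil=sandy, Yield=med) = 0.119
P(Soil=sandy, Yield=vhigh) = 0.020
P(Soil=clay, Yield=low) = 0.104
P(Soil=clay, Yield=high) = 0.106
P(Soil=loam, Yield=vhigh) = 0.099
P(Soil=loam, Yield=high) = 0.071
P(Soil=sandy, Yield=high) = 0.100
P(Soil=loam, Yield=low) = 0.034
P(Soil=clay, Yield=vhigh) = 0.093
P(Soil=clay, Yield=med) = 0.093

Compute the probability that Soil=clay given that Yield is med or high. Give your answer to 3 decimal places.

P(Yield=med) = 0.119 + 0.112 + 0.093 = 0.324.
P(Yield=high) = 0.100 + 0.071 + 0.106 = 0.277.
P(Yield ∈ {med, high}) = 0.324 + 0.277 = 0.601; P(Soil=clay, Yield ∈ {med, high}) = 0.093 + 0.106 = 0.199.
P(Soil=clay | Yield ∈ {med, high}) = 0.199/0.601 = 0.331.

0.331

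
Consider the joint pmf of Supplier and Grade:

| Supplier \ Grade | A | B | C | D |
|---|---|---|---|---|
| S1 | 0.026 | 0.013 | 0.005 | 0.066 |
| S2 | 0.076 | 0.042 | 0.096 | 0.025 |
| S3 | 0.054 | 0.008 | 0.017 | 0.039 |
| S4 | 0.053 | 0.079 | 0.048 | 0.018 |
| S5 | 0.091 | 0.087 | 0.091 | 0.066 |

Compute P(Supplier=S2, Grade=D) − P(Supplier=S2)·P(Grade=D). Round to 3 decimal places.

-0.026

P(Supplier=S2) = 0.076 + 0.042 + 0.096 + 0.025 = 0.239.
P(Grade=D) = 0.066 + 0.025 + 0.039 + 0.018 + 0.066 = 0.214.
P(Supplier=S2, Grade=D) − P(Supplier=S2)P(Grade=D) = 0.025 − 0.239×0.214 = -0.026.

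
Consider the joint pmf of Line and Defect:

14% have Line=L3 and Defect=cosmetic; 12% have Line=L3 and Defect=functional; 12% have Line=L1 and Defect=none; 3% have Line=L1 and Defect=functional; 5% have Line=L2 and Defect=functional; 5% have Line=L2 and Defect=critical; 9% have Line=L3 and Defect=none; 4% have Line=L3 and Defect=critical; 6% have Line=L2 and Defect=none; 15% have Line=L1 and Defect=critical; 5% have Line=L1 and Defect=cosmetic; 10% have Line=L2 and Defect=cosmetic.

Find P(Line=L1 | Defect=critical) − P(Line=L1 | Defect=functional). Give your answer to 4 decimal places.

0.4750

P(Defect=critical) = 0.15 + 0.05 + 0.04 = 0.24; P(Line=L1 | Defect=critical) = 0.15/0.24 = 0.62500.
P(Defect=functional) = 0.03 + 0.05 + 0.12 = 0.20; P(Line=L1 | Defect=functional) = 0.03/0.20 = 0.15000.
Difference = 0.4750.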